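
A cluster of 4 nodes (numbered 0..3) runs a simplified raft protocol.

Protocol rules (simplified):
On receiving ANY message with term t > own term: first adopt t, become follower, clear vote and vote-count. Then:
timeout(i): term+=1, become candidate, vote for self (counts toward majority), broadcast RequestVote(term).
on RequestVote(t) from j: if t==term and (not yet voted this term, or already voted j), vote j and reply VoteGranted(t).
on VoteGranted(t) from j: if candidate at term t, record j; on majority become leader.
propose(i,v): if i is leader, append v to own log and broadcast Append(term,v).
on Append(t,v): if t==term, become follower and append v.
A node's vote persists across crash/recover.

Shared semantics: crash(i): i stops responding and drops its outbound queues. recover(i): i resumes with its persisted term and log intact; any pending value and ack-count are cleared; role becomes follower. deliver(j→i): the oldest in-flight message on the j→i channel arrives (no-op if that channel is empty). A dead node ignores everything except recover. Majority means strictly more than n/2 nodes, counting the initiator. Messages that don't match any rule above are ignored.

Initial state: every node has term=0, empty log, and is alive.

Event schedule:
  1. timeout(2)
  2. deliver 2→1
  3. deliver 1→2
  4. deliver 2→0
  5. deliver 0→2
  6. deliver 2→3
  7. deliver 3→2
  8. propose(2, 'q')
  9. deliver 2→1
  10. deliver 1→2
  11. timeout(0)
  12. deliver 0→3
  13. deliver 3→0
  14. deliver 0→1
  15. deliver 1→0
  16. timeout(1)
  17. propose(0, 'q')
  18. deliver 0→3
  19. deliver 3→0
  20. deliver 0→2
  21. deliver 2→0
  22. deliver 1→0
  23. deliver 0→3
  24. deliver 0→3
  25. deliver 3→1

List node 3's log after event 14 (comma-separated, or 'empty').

empty

1. timeout(2):  <2:cand t1 ->
2. deliver 2→1:  <1:foll t1 ->
3. deliver 1→2:  nop
4. deliver 2→0:  <0:foll t1 ->
5. deliver 0→2:  <2:lead t1 ->
6. deliver 2→3:  <3:foll t1 ->
7. deliver 3→2:  nop
8. propose(2,'q'):  <2:lead t1 q>
9. deliver 2→1:  <1:foll t1 q>
10. deliver 1→2:  nop
11. timeout(0):  <0:cand t2 ->
12. deliver 0→3:  <3:foll t2 ->
13. deliver 3→0:  nop
14. deliver 0→1:  <1:foll t2 q>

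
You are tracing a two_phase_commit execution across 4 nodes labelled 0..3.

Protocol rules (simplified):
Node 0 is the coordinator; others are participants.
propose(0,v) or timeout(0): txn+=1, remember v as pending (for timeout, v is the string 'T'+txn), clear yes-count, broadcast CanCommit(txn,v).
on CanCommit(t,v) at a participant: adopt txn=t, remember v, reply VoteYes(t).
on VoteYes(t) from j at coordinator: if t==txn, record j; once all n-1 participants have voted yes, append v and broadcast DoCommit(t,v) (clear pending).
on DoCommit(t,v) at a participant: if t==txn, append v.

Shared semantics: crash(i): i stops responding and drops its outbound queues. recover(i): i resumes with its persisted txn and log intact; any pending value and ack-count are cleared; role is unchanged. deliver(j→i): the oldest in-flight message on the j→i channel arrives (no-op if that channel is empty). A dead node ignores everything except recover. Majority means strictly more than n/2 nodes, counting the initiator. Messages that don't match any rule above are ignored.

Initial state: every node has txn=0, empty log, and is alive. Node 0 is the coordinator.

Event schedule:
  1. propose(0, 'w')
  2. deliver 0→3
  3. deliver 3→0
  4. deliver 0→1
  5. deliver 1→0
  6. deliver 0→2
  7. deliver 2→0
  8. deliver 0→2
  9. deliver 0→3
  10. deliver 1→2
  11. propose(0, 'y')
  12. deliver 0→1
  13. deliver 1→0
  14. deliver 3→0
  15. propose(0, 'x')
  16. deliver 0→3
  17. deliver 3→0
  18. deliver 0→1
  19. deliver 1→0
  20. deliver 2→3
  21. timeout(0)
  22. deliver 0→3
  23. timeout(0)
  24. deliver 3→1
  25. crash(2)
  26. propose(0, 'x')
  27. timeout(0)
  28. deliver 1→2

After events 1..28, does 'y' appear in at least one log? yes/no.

e1 propose(0,'w'): 0[coor,t=1,-]
e2 deliver 0→3: 3[part,t=1,-]
e3 deliver 3→0: ·
e4 deliver 0→1: 1[part,t=1,-]
e5 deliver 1→0: ·
e6 deliver 0→2: 2[part,t=1,-]
e7 deliver 2→0: 0[coor,t=1,w]
e8 deliver 0→2: 2[part,t=1,w]
e9 deliver 0→3: 3[part,t=1,w]
e10 deliver 1→2: ·
e11 propose(0,'y'): 0[coor,t=2,w]
e12 deliver 0→1: 1[part,t=1,w]
e13 deliver 1→0: ·
e14 deliver 3→0: ·
e15 propose(0,'x'): 0[coor,t=3,w]
e16 deliver 0→3: 3[part,t=2,w]
e17 deliver 3→0: ·
e18 deliver 0→1: 1[part,t=2,w]
e19 deliver 1→0: ·
e20 deliver 2→3: ·
e21 timeout(0): 0[coor,t=4,w]
e22 deliver 0→3: 3[part,t=3,w]
e23 timeout(0): 0[coor,t=5,w]
e24 deliver 3→1: ·
e25 crash(2): 2[✗part,t=1,w]
e26 propose(0,'x'): 0[coor,t=6,w]
e27 timeout(0): 0[coor,t=7,w]
e28 deliver 1→2: ·

no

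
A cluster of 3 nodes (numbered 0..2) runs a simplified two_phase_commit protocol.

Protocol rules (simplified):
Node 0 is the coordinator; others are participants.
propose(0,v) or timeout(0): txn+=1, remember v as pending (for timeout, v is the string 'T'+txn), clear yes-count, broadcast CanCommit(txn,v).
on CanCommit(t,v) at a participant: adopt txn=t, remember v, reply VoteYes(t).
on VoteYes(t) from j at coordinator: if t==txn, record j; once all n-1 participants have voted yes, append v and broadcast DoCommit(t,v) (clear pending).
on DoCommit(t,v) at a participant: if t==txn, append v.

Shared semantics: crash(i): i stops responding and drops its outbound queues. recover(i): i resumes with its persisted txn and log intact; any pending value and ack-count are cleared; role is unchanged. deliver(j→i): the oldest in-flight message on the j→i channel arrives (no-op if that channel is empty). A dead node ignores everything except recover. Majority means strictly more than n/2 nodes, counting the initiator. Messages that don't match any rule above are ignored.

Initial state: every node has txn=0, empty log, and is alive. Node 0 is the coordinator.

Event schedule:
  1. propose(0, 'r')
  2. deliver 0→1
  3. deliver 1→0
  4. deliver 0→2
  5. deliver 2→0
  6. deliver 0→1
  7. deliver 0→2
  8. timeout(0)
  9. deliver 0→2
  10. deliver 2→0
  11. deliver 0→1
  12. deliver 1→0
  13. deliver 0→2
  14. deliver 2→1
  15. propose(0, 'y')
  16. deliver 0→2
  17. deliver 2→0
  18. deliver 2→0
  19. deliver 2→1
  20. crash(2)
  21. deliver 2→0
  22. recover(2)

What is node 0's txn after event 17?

3

step 1 propose(0,'r'): 0={coor,t=1,log=-}
step 2 deliver 0→1: 1={part,t=1,log=-}
step 3 deliver 1→0: —
step 4 deliver 0→2: 2={part,t=1,log=-}
step 5 deliver 2→0: 0={coor,t=1,log=r}
step 6 deliver 0→1: 1={part,t=1,log=r}
step 7 deliver 0→2: 2={part,t=1,log=r}
step 8 timeout(0): 0={coor,t=2,log=r}
step 9 deliver 0→2: 2={part,t=2,log=r}
step 10 deliver 2→0: —
step 11 deliver 0→1: 1={part,t=2,log=r}
step 12 deliver 1→0: 0={coor,t=2,log=r,T2}
step 13 deliver 0→2: 2={part,t=2,log=r,T2}
step 14 deliver 2→1: —
step 15 propose(0,'y'): 0={coor,t=3,log=r,T2}
step 16 deliver 0→2: 2={part,t=3,log=r,T2}
step 17 deliver 2→0: —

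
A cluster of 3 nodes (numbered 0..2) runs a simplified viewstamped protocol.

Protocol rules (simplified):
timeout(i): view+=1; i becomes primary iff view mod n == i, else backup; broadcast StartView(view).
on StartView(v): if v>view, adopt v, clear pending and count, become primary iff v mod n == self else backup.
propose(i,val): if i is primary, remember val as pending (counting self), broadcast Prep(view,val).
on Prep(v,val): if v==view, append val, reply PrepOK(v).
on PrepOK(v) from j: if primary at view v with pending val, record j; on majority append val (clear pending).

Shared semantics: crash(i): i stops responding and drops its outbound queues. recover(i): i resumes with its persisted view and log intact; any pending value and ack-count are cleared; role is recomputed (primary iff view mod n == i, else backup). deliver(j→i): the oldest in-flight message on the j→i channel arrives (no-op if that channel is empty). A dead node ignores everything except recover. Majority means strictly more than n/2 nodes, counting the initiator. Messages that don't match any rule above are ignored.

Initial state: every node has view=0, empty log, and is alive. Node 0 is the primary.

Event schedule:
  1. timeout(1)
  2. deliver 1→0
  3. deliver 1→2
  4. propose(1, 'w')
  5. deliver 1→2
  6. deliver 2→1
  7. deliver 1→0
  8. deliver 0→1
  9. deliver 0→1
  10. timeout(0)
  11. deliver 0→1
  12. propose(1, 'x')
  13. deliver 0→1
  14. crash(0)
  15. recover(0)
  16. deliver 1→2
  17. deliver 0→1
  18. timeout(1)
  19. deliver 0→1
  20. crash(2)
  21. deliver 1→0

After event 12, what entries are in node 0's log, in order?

w

1. timeout(1):  <1:prim v1 ->
2. deliver 1→0:  <0:back v1 ->
3. deliver 1→2:  <2:back v1 ->
4. propose(1,'w'):  nop
5. deliver 1→2:  <2:back v1 w>
6. deliver 2→1:  <1:prim v1 w>
7. deliver 1→0:  <0:back v1 w>
8. deliver 0→1:  nop
9. deliver 0→1:  nop
10. timeout(0):  <0:back v2 w>
11. deliver 0→1:  <1:back v2 w>
12. propose(1,'x'):  nop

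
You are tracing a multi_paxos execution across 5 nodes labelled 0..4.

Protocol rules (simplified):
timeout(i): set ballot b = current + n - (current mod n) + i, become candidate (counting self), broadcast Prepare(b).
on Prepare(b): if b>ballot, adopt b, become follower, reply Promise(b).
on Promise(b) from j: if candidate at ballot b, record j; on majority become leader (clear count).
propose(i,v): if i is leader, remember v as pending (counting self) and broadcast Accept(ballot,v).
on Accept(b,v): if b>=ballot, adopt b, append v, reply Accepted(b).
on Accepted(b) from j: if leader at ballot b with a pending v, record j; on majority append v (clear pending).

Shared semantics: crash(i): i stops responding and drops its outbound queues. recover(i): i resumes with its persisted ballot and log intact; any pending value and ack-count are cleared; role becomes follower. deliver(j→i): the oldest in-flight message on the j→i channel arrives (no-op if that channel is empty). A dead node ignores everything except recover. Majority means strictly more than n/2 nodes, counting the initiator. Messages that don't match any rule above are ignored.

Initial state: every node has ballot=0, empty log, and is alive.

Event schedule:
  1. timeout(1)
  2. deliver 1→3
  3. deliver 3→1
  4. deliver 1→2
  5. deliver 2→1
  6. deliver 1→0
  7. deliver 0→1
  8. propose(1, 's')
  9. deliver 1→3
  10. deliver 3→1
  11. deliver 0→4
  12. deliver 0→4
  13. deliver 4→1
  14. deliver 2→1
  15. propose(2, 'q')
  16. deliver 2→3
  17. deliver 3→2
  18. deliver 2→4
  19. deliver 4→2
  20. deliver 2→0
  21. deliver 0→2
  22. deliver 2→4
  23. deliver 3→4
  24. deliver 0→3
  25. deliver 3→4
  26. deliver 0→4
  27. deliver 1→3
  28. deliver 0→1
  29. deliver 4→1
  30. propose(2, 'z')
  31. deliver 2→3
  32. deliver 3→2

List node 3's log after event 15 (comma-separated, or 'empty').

e1 timeout(1): 1[cand,b=6,-]
e2 deliver 1→3: 3[foll,b=6,-]
e3 deliver 3→1: ·
e4 deliver 1→2: 2[foll,b=6,-]
e5 deliver 2→1: 1[lead,b=6,-]
e6 deliver 1→0: 0[foll,b=6,-]
e7 deliver 0→1: ·
e8 propose(1,'s'): ·
e9 deliver 1→3: 3[foll,b=6,s]
e10 deliver 3→1: ·
e11 deliver 0→4: ·
e12 deliver 0→4: ·
e13 deliver 4→1: ·
e14 deliver 2→1: ·
e15 propose(2,'q'): ·

s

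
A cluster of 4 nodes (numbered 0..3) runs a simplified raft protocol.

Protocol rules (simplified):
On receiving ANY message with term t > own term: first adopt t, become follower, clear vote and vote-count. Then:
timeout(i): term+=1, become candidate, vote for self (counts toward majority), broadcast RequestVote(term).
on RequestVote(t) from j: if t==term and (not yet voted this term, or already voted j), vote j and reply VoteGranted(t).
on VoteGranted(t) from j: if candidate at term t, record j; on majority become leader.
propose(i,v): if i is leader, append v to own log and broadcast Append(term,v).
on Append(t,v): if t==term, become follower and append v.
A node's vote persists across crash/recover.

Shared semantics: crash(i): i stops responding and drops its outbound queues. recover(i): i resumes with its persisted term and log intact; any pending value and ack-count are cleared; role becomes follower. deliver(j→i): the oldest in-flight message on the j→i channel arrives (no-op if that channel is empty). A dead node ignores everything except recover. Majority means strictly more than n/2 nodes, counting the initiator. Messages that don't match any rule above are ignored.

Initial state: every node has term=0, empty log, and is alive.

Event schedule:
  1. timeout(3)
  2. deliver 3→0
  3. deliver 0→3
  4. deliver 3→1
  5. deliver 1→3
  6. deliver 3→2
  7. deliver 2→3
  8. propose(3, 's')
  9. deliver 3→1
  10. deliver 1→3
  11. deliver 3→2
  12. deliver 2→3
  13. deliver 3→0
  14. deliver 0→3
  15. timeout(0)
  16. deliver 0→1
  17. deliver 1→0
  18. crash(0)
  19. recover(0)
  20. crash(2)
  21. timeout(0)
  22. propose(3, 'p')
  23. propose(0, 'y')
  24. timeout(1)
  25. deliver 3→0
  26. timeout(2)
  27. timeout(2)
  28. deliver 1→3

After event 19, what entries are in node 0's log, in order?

s

[1] timeout(3) → N3(cand t1 [-])
[2] deliver 3→0 → N0(foll t1 [-])
[3] deliver 0→3 → ∅
[4] deliver 3→1 → N1(foll t1 [-])
[5] deliver 1→3 → N3(lead t1 [-])
[6] deliver 3→2 → N2(foll t1 [-])
[7] deliver 2→3 → ∅
[8] propose(3,'s') → N3(lead t1 [s])
[9] deliver 3→1 → N1(foll t1 [s])
[10] deliver 1→3 → ∅
[11] deliver 3→2 → N2(foll t1 [s])
[12] deliver 2→3 → ∅
[13] deliver 3→0 → N0(foll t1 [s])
[14] deliver 0→3 → ∅
[15] timeout(0) → N0(cand t2 [s])
[16] deliver 0→1 → N1(foll t2 [s])
[17] deliver 1→0 → ∅
[18] crash(0) → N0(✗cand t2 [s])
[19] recover(0) → N0(foll t2 [s])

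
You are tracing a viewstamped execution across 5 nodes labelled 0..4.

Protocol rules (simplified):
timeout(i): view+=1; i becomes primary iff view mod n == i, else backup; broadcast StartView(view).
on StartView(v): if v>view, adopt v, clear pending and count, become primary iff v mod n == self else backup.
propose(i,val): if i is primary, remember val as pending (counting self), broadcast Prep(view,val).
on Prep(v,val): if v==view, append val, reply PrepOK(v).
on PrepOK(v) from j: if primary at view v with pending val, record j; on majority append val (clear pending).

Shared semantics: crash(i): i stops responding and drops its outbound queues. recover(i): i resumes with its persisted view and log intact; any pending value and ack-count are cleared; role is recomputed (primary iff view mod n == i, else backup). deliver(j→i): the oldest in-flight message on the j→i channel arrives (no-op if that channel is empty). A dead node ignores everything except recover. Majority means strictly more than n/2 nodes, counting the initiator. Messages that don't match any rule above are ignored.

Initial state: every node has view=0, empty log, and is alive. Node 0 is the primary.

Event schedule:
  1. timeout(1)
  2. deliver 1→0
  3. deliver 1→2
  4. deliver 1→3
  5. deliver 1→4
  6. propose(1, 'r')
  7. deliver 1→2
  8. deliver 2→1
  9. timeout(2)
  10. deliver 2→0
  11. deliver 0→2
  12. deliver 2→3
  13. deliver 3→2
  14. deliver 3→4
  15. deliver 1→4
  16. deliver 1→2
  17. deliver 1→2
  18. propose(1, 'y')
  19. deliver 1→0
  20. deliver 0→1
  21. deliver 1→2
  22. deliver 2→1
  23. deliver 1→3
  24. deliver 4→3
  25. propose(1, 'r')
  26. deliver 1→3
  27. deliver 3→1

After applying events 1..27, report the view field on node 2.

[1] timeout(1) → N1(prim v1 [-])
[2] deliver 1→0 → N0(back v1 [-])
[3] deliver 1→2 → N2(back v1 [-])
[4] deliver 1→3 → N3(back v1 [-])
[5] deliver 1→4 → N4(back v1 [-])
[6] propose(1,'r') → ∅
[7] deliver 1→2 → N2(back v1 [r])
[8] deliver 2→1 → ∅
[9] timeout(2) → N2(prim v2 [r])
[10] deliver 2→0 → N0(back v2 [-])
[11] deliver 0→2 → ∅
[12] deliver 2→3 → N3(back v2 [-])
[13] deliver 3→2 → ∅
[14] deliver 3→4 → ∅
[15] deliver 1→4 → N4(back v1 [r])
[16] deliver 1→2 → ∅
[17] deliver 1→2 → ∅
[18] propose(1,'y') → ∅
[19] deliver 1→0 → ∅
[20] deliver 0→1 → ∅
[21] deliver 1→2 → ∅
[22] deliver 2→1 → N1(back v2 [-])
[23] deliver 1→3 → ∅
[24] deliver 4→3 → ∅
[25] propose(1,'r') → ∅
[26] deliver 1→3 → ∅
[27] deliver 3→1 → ∅

2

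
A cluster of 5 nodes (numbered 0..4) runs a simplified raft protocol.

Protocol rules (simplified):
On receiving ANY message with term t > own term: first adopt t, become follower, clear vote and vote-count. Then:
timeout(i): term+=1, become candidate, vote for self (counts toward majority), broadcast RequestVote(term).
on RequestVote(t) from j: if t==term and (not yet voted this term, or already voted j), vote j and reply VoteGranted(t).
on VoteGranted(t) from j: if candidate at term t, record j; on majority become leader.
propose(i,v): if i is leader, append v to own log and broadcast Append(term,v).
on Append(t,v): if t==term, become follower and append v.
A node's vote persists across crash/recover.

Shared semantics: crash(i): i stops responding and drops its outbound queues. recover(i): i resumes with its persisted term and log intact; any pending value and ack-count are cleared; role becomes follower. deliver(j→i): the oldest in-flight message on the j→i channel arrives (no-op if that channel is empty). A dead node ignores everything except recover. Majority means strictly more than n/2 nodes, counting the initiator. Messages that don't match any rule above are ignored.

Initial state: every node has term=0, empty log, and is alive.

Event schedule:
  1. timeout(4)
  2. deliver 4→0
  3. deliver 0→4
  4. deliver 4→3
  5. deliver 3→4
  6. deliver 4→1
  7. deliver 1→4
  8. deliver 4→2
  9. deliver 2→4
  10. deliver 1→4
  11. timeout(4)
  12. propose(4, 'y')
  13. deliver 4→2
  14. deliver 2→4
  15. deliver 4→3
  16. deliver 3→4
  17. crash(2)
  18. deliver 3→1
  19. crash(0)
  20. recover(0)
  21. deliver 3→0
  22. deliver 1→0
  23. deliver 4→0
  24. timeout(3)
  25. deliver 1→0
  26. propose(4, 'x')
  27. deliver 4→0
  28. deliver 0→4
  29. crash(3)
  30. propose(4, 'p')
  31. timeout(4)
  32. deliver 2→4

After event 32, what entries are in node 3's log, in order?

empty

e1 timeout(4): 4[cand,t=1,-]
e2 deliver 4→0: 0[foll,t=1,-]
e3 deliver 0→4: ·
e4 deliver 4→3: 3[foll,t=1,-]
e5 deliver 3→4: 4[lead,t=1,-]
e6 deliver 4→1: 1[foll,t=1,-]
e7 deliver 1→4: ·
e8 deliver 4→2: 2[foll,t=1,-]
e9 deliver 2→4: ·
e10 deliver 1→4: ·
e11 timeout(4): 4[cand,t=2,-]
e12 propose(4,'y'): ·
e13 deliver 4→2: 2[foll,t=2,-]
e14 deliver 2→4: ·
e15 deliver 4→3: 3[foll,t=2,-]
e16 deliver 3→4: 4[lead,t=2,-]
e17 crash(2): 2[✗foll,t=2,-]
e18 deliver 3→1: ·
e19 crash(0): 0[✗foll,t=1,-]
e20 recover(0): 0[foll,t=1,-]
e21 deliver 3→0: ·
e22 deliver 1→0: ·
e23 deliver 4→0: 0[foll,t=2,-]
e24 timeout(3): 3[cand,t=3,-]
e25 deliver 1→0: ·
e26 propose(4,'x'): 4[lead,t=2,x]
e27 deliver 4→0: 0[foll,t=2,x]
e28 deliver 0→4: ·
e29 crash(3): 3[✗cand,t=3,-]
e30 propose(4,'p'): 4[lead,t=2,x,p]
e31 timeout(4): 4[cand,t=3,x,p]
e32 deliver 2→4: ·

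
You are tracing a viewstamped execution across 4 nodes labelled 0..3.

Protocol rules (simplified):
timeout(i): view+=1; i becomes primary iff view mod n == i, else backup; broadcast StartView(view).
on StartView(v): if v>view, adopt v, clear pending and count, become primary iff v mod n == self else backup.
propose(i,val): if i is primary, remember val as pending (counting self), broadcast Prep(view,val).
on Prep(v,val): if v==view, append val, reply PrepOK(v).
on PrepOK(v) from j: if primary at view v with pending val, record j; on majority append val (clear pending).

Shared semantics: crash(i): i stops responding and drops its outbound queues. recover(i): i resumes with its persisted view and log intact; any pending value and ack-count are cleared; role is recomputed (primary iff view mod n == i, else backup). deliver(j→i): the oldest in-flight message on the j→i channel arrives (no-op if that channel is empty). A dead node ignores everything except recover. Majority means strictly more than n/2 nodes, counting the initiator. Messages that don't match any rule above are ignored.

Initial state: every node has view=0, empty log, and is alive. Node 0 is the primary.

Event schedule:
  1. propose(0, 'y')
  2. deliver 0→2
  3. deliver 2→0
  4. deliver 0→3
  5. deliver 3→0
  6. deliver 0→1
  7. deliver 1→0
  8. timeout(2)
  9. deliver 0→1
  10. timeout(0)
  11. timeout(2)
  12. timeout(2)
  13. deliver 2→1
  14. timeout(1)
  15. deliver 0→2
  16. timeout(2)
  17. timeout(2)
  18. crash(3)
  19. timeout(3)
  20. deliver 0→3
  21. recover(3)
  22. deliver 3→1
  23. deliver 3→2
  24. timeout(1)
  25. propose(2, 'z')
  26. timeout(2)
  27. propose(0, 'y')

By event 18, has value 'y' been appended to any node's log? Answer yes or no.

after 1 — propose(0,'y'): ·
after 2 — deliver 0→2: n2:back/v0/[y]
after 3 — deliver 2→0: ·
after 4 — deliver 0→3: n3:back/v0/[y]
after 5 — deliver 3→0: n0:prim/v0/[y]
after 6 — deliver 0→1: n1:back/v0/[y]
after 7 — deliver 1→0: ·
after 8 — timeout(2): n2:back/v1/[y]
after 9 — deliver 0→1: ·
after 10 — timeout(0): n0:back/v1/[y]
after 11 — timeout(2): n2:prim/v2/[y]
after 12 — timeout(2): n2:back/v3/[y]
after 13 — deliver 2→1: n1:prim/v1/[y]
after 14 — timeout(1): n1:back/v2/[y]
after 15 — deliver 0→2: ·
after 16 — timeout(2): n2:back/v4/[y]
after 17 — timeout(2): n2:back/v5/[y]
after 18 — crash(3): n3:✗back/v0/[y]

yes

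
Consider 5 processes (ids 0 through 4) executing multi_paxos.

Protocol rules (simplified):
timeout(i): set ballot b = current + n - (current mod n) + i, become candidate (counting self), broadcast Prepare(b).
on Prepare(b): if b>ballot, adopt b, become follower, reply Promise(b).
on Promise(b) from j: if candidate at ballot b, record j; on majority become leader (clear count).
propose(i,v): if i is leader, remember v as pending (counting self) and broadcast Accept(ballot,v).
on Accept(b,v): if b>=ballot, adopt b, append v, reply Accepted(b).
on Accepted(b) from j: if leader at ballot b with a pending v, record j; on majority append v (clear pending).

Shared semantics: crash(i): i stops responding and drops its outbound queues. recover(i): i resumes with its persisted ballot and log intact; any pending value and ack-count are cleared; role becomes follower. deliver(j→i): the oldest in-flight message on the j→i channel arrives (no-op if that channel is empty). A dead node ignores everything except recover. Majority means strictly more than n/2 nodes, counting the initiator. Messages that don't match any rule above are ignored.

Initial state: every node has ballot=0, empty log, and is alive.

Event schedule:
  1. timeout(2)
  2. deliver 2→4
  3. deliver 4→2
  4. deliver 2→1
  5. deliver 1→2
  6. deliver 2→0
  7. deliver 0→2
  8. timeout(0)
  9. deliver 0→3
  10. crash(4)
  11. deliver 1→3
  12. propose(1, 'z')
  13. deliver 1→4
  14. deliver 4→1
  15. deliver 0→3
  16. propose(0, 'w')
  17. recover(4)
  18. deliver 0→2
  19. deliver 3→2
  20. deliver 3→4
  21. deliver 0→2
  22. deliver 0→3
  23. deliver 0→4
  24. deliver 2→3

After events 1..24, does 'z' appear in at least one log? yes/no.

no

e1 timeout(2): 2[cand,b=7,-]
e2 deliver 2→4: 4[foll,b=7,-]
e3 deliver 4→2: ·
e4 deliver 2→1: 1[foll,b=7,-]
e5 deliver 1→2: 2[lead,b=7,-]
e6 deliver 2→0: 0[foll,b=7,-]
e7 deliver 0→2: ·
e8 timeout(0): 0[cand,b=10,-]
e9 deliver 0→3: 3[foll,b=10,-]
e10 crash(4): 4[✗foll,b=7,-]
e11 deliver 1→3: ·
e12 propose(1,'z'): ·
e13 deliver 1→4: ·
e14 deliver 4→1: ·
e15 deliver 0→3: ·
e16 propose(0,'w'): ·
e17 recover(4): 4[foll,b=7,-]
e18 deliver 0→2: 2[foll,b=10,-]
e19 deliver 3→2: ·
e20 deliver 3→4: ·
e21 deliver 0→2: ·
e22 deliver 0→3: ·
e23 deliver 0→4: 4[foll,b=10,-]
e24 deliver 2→3: ·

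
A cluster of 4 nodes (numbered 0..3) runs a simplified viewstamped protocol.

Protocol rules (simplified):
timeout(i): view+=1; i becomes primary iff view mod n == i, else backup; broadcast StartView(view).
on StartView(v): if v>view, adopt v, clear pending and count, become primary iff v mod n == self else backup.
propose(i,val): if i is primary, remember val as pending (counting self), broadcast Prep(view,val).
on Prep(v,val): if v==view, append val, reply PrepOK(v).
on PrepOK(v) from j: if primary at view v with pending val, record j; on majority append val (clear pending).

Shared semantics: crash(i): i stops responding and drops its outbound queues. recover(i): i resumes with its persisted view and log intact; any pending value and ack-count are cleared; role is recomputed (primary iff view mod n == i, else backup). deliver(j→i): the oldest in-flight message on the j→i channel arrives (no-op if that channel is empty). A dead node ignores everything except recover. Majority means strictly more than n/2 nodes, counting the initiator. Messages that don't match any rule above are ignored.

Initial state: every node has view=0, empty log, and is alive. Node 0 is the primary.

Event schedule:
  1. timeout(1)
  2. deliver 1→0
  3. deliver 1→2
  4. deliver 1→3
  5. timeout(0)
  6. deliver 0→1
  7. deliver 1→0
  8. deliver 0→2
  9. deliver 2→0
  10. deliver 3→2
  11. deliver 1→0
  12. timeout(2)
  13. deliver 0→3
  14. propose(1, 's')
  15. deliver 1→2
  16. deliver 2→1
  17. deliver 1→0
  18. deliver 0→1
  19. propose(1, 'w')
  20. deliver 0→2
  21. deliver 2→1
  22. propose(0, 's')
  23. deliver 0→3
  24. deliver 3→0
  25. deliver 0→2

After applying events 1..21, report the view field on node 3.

2

after 1 — timeout(1): n1:prim/v1/[-]
after 2 — deliver 1→0: n0:back/v1/[-]
after 3 — deliver 1→2: n2:back/v1/[-]
after 4 — deliver 1→3: n3:back/v1/[-]
after 5 — timeout(0): n0:back/v2/[-]
after 6 — deliver 0→1: n1:back/v2/[-]
after 7 — deliver 1→0: ·
after 8 — deliver 0→2: n2:prim/v2/[-]
after 9 — deliver 2→0: ·
after 10 — deliver 3→2: ·
after 11 — deliver 1→0: ·
after 12 — timeout(2): n2:back/v3/[-]
after 13 — deliver 0→3: n3:back/v2/[-]
after 14 — propose(1,'s'): ·
after 15 — deliver 1→2: ·
after 16 — deliver 2→1: n1:back/v3/[-]
after 17 — deliver 1→0: ·
after 18 — deliver 0→1: ·
after 19 — propose(1,'w'): ·
after 20 — deliver 0→2: ·
after 21 — deliver 2→1: ·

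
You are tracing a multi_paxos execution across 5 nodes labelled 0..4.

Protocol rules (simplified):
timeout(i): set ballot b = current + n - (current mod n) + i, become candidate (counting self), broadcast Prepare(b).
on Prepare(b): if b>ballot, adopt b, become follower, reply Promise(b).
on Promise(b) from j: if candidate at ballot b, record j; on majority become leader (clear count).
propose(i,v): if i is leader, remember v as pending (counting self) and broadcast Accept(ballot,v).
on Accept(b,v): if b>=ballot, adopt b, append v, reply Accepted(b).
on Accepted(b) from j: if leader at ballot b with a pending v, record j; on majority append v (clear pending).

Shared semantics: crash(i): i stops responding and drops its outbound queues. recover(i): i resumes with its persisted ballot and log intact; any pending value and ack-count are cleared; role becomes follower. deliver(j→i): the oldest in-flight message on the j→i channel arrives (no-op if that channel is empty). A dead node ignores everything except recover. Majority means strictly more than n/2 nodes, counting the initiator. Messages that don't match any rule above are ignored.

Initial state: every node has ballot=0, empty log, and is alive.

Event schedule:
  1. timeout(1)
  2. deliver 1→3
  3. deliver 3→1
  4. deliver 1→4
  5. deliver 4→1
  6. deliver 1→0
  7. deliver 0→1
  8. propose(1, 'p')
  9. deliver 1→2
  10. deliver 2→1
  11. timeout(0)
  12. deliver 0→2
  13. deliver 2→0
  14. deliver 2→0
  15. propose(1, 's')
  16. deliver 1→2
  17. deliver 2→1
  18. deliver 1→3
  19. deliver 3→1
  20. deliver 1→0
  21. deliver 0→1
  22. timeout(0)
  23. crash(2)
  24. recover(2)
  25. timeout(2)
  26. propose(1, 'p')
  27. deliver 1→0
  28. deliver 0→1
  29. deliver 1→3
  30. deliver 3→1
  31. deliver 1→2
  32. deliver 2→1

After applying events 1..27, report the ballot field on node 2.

17

[1] timeout(1) → N1(cand b6 [-])
[2] deliver 1→3 → N3(foll b6 [-])
[3] deliver 3→1 → ∅
[4] deliver 1→4 → N4(foll b6 [-])
[5] deliver 4→1 → N1(lead b6 [-])
[6] deliver 1→0 → N0(foll b6 [-])
[7] deliver 0→1 → ∅
[8] propose(1,'p') → ∅
[9] deliver 1→2 → N2(foll b6 [-])
[10] deliver 2→1 → ∅
[11] timeout(0) → N0(cand b10 [-])
[12] deliver 0→2 → N2(foll b10 [-])
[13] deliver 2→0 → ∅
[14] deliver 2→0 → ∅
[15] propose(1,'s') → ∅
[16] deliver 1→2 → ∅
[17] deliver 2→1 → ∅
[18] deliver 1→3 → N3(foll b6 [p])
[19] deliver 3→1 → ∅
[20] deliver 1→0 → ∅
[21] deliver 0→1 → N1(foll b10 [-])
[22] timeout(0) → N0(cand b15 [-])
[23] crash(2) → N2(✗foll b10 [-])
[24] recover(2) → N2(foll b10 [-])
[25] timeout(2) → N2(cand b17 [-])
[26] propose(1,'p') → ∅
[27] deliver 1→0 → ∅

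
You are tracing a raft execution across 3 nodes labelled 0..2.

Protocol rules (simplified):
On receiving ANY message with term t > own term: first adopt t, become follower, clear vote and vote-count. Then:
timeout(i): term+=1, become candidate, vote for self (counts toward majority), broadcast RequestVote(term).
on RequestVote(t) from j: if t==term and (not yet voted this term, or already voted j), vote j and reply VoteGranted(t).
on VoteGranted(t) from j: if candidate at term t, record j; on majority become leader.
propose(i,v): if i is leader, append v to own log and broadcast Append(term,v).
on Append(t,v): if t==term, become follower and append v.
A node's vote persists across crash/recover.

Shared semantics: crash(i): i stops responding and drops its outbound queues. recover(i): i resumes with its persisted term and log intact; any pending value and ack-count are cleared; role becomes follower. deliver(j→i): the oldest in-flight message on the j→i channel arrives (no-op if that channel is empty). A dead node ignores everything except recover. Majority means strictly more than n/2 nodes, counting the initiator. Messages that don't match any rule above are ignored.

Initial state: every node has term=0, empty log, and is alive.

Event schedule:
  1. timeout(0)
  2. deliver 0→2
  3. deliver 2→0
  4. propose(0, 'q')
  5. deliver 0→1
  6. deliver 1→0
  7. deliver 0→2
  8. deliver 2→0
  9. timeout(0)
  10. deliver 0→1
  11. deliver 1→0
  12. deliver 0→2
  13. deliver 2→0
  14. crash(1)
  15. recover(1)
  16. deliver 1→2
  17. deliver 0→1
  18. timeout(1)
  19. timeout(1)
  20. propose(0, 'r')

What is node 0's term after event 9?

2

after 1 — timeout(0): n0:cand/t1/[-]
after 2 — deliver 0→2: n2:foll/t1/[-]
after 3 — deliver 2→0: n0:lead/t1/[-]
after 4 — propose(0,'q'): n0:lead/t1/[q]
after 5 — deliver 0→1: n1:foll/t1/[-]
after 6 — deliver 1→0: ·
after 7 — deliver 0→2: n2:foll/t1/[q]
after 8 — deliver 2→0: ·
after 9 — timeout(0): n0:cand/t2/[q]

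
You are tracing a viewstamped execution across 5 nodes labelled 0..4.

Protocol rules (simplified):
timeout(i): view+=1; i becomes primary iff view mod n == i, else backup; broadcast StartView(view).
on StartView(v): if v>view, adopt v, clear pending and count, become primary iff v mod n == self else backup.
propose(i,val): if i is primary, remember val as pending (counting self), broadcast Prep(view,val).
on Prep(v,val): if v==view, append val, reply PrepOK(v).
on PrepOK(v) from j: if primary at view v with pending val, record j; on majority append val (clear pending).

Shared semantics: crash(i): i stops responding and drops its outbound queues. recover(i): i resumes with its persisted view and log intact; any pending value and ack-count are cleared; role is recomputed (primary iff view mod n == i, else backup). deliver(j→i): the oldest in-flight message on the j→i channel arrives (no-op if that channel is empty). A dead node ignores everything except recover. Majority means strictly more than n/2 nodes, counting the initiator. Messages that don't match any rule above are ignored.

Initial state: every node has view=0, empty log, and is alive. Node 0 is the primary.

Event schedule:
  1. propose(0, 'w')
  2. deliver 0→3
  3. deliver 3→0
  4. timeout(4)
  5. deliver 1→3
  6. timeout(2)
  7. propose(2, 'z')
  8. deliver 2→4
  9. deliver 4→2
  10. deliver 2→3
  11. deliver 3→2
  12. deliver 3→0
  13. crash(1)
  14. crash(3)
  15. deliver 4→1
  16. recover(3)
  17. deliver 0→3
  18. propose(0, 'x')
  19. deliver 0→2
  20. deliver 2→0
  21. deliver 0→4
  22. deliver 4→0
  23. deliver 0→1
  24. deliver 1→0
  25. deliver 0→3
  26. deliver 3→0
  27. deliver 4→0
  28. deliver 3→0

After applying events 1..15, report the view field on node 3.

1

after 1 — propose(0,'w'): ·
after 2 — deliver 0→3: n3:back/v0/[w]
after 3 — deliver 3→0: ·
after 4 — timeout(4): n4:back/v1/[-]
after 5 — deliver 1→3: ·
after 6 — timeout(2): n2:back/v1/[-]
after 7 — propose(2,'z'): ·
after 8 — deliver 2→4: ·
after 9 — deliver 4→2: ·
after 10 — deliver 2→3: n3:back/v1/[w]
after 11 — deliver 3→2: ·
after 12 — deliver 3→0: ·
after 13 — crash(1): n1:✗back/v0/[-]
after 14 — crash(3): n3:✗back/v1/[w]
after 15 — deliver 4→1: ·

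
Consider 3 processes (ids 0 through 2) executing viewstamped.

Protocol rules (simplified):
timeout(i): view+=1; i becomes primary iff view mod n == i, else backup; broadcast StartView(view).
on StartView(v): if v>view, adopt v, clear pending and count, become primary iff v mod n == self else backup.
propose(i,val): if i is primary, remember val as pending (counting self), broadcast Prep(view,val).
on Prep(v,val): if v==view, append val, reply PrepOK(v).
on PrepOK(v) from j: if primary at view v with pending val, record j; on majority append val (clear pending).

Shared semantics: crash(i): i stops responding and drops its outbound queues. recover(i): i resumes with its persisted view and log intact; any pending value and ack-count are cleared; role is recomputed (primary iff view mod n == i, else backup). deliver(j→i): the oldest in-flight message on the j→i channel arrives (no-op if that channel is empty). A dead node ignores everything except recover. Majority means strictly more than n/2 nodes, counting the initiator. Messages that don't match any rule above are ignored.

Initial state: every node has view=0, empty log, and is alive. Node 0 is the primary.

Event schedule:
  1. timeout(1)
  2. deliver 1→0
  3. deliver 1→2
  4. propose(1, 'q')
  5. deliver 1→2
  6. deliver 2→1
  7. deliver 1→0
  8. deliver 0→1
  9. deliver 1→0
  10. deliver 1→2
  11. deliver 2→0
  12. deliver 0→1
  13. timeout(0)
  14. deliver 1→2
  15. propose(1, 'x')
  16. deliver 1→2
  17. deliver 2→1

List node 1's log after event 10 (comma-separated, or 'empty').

q

step 1 timeout(1): 1={prim,v=1,log=-}
step 2 deliver 1→0: 0={back,v=1,log=-}
step 3 deliver 1→2: 2={back,v=1,log=-}
step 4 propose(1,'q'): —
step 5 deliver 1→2: 2={back,v=1,log=q}
step 6 deliver 2→1: 1={prim,v=1,log=q}
step 7 deliver 1→0: 0={back,v=1,log=q}
step 8 deliver 0→1: —
step 9 deliver 1→0: —
step 10 deliver 1→2: —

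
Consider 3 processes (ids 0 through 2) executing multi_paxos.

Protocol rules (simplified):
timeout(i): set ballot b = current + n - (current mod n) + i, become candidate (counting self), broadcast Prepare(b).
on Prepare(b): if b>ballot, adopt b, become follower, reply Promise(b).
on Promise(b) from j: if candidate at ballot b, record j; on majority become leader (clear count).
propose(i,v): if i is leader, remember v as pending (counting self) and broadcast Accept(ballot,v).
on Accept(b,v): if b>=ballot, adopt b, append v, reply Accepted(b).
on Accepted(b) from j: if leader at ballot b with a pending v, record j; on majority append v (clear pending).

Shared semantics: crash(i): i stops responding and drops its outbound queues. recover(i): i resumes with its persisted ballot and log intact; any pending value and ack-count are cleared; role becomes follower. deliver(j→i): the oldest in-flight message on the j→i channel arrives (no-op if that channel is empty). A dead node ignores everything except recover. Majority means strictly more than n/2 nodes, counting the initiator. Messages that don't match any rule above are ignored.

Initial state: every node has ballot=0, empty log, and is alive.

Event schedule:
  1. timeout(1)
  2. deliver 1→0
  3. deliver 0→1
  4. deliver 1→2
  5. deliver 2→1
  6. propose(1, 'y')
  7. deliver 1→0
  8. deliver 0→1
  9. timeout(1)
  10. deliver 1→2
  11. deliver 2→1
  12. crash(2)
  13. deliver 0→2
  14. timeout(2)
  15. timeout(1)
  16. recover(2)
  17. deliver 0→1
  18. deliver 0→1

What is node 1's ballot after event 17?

10

1. timeout(1):  <1:cand b4 ->
2. deliver 1→0:  <0:foll b4 ->
3. deliver 0→1:  <1:lead b4 ->
4. deliver 1→2:  <2:foll b4 ->
5. deliver 2→1:  nop
6. propose(1,'y'):  nop
7. deliver 1→0:  <0:foll b4 y>
8. deliver 0→1:  <1:lead b4 y>
9. timeout(1):  <1:cand b7 y>
10. deliver 1→2:  <2:foll b4 y>
11. deliver 2→1:  nop
12. crash(2):  <2:✗foll b4 y>
13. deliver 0→2:  nop
14. timeout(2):  nop
15. timeout(1):  <1:cand b10 y>
16. recover(2):  <2:foll b4 y>
17. deliver 0→1:  nop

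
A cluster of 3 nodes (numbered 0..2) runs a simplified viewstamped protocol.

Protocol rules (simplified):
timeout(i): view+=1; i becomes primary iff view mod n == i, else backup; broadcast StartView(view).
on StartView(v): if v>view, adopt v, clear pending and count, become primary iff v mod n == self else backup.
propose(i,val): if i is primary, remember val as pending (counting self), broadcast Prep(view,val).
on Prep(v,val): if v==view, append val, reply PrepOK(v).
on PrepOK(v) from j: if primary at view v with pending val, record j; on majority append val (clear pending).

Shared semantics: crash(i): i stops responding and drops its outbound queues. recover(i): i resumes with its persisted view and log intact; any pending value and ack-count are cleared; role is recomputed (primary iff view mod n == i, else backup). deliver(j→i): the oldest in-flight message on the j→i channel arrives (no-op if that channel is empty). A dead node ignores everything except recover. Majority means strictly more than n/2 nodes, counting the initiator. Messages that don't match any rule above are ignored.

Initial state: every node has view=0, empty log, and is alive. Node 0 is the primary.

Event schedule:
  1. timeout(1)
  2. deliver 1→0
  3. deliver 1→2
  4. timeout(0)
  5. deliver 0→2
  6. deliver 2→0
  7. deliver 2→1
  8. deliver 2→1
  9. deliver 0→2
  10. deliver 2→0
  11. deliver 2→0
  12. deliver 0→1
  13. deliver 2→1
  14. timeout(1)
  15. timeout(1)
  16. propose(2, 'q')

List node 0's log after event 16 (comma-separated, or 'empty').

e1 timeout(1): 1[prim,v=1,-]
e2 deliver 1→0: 0[back,v=1,-]
e3 deliver 1→2: 2[back,v=1,-]
e4 timeout(0): 0[back,v=2,-]
e5 deliver 0→2: 2[prim,v=2,-]
e6 deliver 2→0: ·
e7 deliver 2→1: ·
e8 deliver 2→1: ·
e9 deliver 0→2: ·
e10 deliver 2→0: ·
e11 deliver 2→0: ·
e12 deliver 0→1: 1[back,v=2,-]
e13 deliver 2→1: ·
e14 timeout(1): 1[back,v=3,-]
e15 timeout(1): 1[prim,v=4,-]
e16 propose(2,'q'): ·

empty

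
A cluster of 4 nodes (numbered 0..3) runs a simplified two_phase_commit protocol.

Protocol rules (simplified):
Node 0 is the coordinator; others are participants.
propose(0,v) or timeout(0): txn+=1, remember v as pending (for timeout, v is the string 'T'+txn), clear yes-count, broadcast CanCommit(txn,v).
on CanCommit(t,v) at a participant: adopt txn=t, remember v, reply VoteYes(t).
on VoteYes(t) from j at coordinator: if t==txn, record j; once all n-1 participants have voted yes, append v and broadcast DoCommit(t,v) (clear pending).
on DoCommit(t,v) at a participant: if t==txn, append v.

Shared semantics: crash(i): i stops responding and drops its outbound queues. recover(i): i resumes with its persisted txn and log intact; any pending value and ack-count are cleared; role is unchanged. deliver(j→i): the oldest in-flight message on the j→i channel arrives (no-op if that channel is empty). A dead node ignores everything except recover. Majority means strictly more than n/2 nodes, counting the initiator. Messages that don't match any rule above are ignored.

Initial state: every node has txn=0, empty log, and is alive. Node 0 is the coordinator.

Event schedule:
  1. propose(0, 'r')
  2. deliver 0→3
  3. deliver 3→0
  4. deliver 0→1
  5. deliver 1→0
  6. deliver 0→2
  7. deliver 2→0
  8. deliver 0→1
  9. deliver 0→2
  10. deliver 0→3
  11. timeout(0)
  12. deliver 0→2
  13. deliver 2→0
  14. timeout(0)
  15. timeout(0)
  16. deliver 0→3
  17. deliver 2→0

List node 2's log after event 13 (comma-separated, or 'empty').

after 1 — propose(0,'r'): n0:coor/t1/[-]
after 2 — deliver 0→3: n3:part/t1/[-]
after 3 — deliver 3→0: ·
after 4 — deliver 0→1: n1:part/t1/[-]
after 5 — deliver 1→0: ·
after 6 — deliver 0→2: n2:part/t1/[-]
after 7 — deliver 2→0: n0:coor/t1/[r]
after 8 — deliver 0→1: n1:part/t1/[r]
after 9 — deliver 0→2: n2:part/t1/[r]
after 10 — deliver 0→3: n3:part/t1/[r]
after 11 — timeout(0): n0:coor/t2/[r]
after 12 — deliver 0→2: n2:part/t2/[r]
after 13 — deliver 2→0: ·

r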